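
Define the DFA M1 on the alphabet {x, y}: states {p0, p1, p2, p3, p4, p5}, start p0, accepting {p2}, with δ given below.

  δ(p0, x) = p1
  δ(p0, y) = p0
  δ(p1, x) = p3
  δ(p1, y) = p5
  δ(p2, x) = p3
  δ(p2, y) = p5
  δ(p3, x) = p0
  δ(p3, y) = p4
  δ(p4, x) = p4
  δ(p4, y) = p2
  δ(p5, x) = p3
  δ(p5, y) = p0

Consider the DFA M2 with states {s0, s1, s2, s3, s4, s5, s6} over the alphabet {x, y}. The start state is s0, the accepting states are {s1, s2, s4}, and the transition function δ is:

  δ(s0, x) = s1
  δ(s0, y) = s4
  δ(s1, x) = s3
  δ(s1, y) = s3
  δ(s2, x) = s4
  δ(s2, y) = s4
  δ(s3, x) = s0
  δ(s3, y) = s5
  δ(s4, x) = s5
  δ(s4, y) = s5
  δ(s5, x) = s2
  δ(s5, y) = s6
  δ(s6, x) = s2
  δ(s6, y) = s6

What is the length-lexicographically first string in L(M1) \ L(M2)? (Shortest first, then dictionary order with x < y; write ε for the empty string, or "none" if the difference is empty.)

xxyy

The string xxyy is accepted by M1 but not by M2.
No shorter string lies in the difference, and xxyy is the lexicographically first length-4 string in L(M1) \ L(M2).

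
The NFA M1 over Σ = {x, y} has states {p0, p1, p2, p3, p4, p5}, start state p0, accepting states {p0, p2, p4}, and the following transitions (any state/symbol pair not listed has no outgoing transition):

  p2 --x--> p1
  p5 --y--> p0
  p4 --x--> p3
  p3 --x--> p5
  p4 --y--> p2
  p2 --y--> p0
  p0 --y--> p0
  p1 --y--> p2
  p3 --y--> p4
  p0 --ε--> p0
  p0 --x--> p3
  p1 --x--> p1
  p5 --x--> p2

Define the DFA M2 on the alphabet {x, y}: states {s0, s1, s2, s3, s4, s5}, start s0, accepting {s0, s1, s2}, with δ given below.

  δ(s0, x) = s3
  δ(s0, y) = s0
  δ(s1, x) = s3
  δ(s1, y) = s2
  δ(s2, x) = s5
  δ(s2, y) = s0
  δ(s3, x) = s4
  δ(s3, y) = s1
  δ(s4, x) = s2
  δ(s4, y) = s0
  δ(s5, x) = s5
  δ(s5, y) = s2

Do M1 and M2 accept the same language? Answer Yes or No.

Yes

Exploring the product automaton M1 × M2 from the start pair (p0, s0), following both machines on each input symbol, reaches 6 state pairs: (p0, s0), (p3, s3), (p5, s4), (p4, s1), (p2, s2), (p1, s5).
M1 accepts in {p0, p2, p4} and M2 accepts in {s0, s1, s2}. In every reachable pair the two components are either both accepting — (p0, s0), (p4, s1), (p2, s2) — or both non-accepting, so no string is accepted by exactly one of the machines: L(M1) \ L(M2) and L(M2) \ L(M1) are both empty.
Hence every string is accepted by M1 iff it is accepted by M2, and the two languages coincide.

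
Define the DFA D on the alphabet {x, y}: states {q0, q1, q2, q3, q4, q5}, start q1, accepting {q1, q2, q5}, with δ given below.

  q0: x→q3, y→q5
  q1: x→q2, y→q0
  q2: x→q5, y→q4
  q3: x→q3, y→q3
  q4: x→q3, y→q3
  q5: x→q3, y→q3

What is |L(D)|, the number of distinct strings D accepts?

4

The useful subgraph on states {q0, q1, q2, q5} is acyclic, so L(D) is finite; the longest accepting path visits 3 useful states, giving maximum string length 2.
Counting accepting paths from q1 by length: 1 of length 0, 1 of length 1, 2 of length 2. Total 4.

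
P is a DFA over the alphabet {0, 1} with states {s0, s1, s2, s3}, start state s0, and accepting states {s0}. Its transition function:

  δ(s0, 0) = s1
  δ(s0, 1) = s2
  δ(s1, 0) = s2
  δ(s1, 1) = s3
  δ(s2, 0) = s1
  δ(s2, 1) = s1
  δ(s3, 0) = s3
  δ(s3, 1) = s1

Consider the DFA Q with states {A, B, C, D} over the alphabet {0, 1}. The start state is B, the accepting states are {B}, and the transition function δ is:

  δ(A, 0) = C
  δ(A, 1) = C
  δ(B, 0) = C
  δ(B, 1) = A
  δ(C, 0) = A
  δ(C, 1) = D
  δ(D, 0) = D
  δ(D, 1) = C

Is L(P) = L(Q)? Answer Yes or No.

Exploring the product automaton P × Q from the start pair (s0, B), following both machines on each input symbol, reaches 4 state pairs: (s0, B), (s1, C), (s2, A), (s3, D).
P accepts in {s0} and Q accepts in {B}. In every reachable pair the two components are either both accepting — (s0, B) — or both non-accepting, so no string is accepted by exactly one of the machines: L(P) \ L(Q) and L(Q) \ L(P) are both empty.
Hence every string is accepted by P iff it is accepted by Q, and the two languages coincide.

Yes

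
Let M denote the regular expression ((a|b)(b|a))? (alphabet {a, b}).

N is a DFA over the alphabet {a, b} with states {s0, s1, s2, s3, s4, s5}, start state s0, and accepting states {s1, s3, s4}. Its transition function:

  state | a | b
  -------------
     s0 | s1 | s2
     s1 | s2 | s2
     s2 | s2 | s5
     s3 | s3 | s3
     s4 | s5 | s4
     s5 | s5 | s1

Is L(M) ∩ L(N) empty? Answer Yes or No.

Converting the expression M to a DFA (subset construction, then merging equivalent states) gives the minimal DFA with states {m0, m1, m2, m3}, start state m0, accepting states {m0, m2} and transitions m0: a→m1, b→m1; m1: a→m2, b→m2; m2: a→m3, b→m3; m3: a→m3, b→m3.
Exploring the product automaton M × N from the start pair (m0, s0), following both machines on each input symbol, reaches 8 state pairs: (m0, s0), (m1, s1), (m1, s2), (m2, s2), (m2, s5), (m3, s2), (m3, s5), (m3, s1).
M accepts in {m0, m2} and N accepts in {s1, s3, s4}; no reachable pair has both components accepting, so no string drives both machines to acceptance simultaneously and L(M) ∩ L(N) = ∅.
So no string is accepted by both, and the intersection is empty.

Yes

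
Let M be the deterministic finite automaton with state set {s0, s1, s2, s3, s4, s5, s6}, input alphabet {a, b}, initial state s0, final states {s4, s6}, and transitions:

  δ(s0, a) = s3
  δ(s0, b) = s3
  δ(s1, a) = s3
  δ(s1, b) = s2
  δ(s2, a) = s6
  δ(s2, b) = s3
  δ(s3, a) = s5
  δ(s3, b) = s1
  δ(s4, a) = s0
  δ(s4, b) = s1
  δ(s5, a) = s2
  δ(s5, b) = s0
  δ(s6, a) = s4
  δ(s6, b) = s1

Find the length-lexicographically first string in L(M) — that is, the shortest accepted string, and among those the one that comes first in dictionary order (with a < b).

A breadth-first search from s0 reaches an accepting state first via the path s0 → s3 → s5 → s2 → s6 on input aaaa.
No string of length < 4 is accepted (BFS exhausts all shorter strings without reaching an accepting state), and aaaa is the lexicographically least accepting string of length 4.

aaaa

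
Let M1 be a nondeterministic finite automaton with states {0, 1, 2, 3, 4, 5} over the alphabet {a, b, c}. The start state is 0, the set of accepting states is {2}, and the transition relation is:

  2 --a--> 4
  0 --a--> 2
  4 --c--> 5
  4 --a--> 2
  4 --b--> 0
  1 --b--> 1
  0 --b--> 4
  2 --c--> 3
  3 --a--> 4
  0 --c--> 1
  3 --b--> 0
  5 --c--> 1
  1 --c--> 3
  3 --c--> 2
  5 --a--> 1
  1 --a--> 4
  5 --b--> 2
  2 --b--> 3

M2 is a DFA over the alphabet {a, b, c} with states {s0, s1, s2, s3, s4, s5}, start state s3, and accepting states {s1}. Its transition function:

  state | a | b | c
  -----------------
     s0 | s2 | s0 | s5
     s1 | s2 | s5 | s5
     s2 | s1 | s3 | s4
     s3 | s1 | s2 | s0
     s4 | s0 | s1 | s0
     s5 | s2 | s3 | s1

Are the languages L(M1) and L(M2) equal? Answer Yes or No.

Yes

Exploring the product automaton M1 × M2 from the start pair (0, s3), following both machines on each input symbol, reaches 6 state pairs: (0, s3), (2, s1), (4, s2), (1, s0), (3, s5), (5, s4).
M1 accepts in {2} and M2 accepts in {s1}. In every reachable pair the two components are either both accepting — (2, s1) — or both non-accepting, so no string is accepted by exactly one of the machines: L(M1) \ L(M2) and L(M2) \ L(M1) are both empty.
Hence every string is accepted by M1 iff it is accepted by M2, and the two languages coincide.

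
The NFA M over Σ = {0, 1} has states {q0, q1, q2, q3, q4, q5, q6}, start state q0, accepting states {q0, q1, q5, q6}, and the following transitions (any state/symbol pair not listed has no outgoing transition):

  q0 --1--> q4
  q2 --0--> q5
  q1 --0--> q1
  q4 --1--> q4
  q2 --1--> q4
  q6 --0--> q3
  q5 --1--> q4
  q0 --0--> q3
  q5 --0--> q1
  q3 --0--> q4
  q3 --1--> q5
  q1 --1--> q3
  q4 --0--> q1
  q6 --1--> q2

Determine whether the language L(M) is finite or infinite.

infinite

State q1 is reachable from the start and can reach an accepting state, and it lies on the cycle q1 → q1.
Traversing that cycle any number of times yields accepted strings of unbounded length, so the language is infinite.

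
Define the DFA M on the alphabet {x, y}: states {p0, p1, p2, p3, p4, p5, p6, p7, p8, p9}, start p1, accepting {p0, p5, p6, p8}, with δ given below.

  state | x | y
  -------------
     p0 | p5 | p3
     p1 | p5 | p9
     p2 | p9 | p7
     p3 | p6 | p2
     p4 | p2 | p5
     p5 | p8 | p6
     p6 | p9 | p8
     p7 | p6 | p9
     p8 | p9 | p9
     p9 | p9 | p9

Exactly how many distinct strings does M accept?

The useful subgraph on states {p1, p5, p6, p8} is acyclic, so L(M) is finite; the longest accepting path visits 4 useful states, giving maximum string length 3.
Counting accepting paths from p1 by length: 1 of length 1, 2 of length 2, 1 of length 3. Total 4.

4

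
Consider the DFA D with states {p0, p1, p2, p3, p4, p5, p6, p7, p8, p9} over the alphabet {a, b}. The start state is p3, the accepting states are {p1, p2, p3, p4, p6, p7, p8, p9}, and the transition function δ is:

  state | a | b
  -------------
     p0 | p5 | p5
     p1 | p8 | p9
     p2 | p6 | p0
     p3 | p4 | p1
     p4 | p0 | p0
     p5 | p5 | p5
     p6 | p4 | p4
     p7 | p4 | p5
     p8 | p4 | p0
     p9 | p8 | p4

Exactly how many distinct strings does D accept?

9

The useful subgraph on states {p1, p3, p4, p8, p9} is acyclic, so L(D) is finite; the longest accepting path visits 5 useful states, giving maximum string length 4.
Counting accepting paths from p3 by length: 1 of length 0, 2 of length 1, 2 of length 2, 3 of length 3, 1 of length 4. Total 9.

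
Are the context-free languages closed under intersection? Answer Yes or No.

{aⁿbⁿcᵐ : m,n≥0} and {aᵐbⁿcⁿ : m,n≥0} are both context-free, but their intersection {aⁿbⁿcⁿ : n≥0} is not (pumping lemma).

No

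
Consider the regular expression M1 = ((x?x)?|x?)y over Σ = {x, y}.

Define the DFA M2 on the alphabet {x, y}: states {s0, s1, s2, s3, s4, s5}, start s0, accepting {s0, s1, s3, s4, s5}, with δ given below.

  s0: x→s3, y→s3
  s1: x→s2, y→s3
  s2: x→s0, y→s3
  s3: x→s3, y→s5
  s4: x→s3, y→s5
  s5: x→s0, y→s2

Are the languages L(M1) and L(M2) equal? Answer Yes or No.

The empty string ε is accepted by M2 but rejected by M1.
So L(M1) ≠ L(M2).

No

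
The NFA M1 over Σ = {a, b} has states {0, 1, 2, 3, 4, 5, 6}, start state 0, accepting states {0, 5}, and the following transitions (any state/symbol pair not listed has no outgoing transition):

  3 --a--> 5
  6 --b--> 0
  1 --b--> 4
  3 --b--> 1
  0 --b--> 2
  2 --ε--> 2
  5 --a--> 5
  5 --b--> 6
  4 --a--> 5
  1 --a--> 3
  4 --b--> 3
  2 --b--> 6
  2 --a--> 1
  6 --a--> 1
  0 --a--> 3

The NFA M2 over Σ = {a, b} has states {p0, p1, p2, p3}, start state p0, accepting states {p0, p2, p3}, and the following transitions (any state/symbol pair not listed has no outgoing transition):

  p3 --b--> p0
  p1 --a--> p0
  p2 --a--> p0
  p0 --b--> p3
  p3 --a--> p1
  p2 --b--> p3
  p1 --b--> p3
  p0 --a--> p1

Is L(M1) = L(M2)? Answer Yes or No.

The string aaa is accepted by M1 but rejected by M2.
So L(M1) ≠ L(M2).

No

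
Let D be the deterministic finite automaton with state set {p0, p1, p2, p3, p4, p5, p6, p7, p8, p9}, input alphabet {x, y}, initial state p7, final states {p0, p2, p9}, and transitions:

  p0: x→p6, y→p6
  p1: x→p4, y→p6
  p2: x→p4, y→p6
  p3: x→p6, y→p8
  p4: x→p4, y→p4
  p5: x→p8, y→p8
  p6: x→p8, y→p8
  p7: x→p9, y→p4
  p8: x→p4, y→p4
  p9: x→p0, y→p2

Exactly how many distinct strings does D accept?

The useful subgraph on states {p0, p2, p7, p9} is acyclic, so L(D) is finite; the longest accepting path visits 3 useful states, giving maximum string length 2.
Counting accepting paths from p7 by length: 1 of length 1, 2 of length 2. Total 3.

3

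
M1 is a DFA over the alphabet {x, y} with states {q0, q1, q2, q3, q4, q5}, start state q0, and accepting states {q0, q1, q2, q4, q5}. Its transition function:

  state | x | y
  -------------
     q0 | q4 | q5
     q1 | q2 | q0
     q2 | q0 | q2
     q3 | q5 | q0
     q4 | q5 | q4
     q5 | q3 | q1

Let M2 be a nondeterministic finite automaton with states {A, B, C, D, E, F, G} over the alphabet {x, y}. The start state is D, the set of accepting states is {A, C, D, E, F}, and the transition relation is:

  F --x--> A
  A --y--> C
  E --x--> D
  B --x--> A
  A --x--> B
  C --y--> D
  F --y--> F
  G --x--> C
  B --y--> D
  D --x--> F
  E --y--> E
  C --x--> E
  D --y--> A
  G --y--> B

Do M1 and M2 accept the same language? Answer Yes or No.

Yes

Exploring the product automaton M1 × M2 from the start pair (q0, D), following both machines on each input symbol, reaches 6 state pairs: (q0, D), (q4, F), (q5, A), (q3, B), (q1, C), (q2, E).
M1 accepts in {q0, q1, q2, q4, q5} and M2 accepts in {A, C, D, E, F}. In every reachable pair the two components are either both accepting — (q0, D), (q4, F), (q5, A), (q1, C), (q2, E) — or both non-accepting, so no string is accepted by exactly one of the machines: L(M1) \ L(M2) and L(M2) \ L(M1) are both empty.
Hence every string is accepted by M1 iff it is accepted by M2, and the two languages coincide.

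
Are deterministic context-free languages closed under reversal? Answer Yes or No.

L = {c bⁿaⁿ : n≥0} ∪ {d b²ⁿaⁿ : n≥0} is a DCFL: the first symbol tells a deterministic PDA whether to pop one or two b's per a. Its reversal Lᴿ = {aⁿbⁿ c : n≥0} ∪ {aⁿb²ⁿ d : n≥0} is not. DCFLs are closed under right quotient by regular languages, and Lᴿ/{c, d} = {aⁿbⁿ : n≥0} ∪ {aⁿb²ⁿ : n≥0} — the standard context-free language accepted by no deterministic PDA (intuitively the machine would have to commit to a b-to-a ratio before the distinguishing marker arrives; formally, a DPDA for it would have a single run on aⁿb²ⁿ, accepting after the prefix aⁿbⁿ and accepting again after n more b's; an ordinary PDA that simulates it on a's and b's and, at any moment when it is accepting, may switch to reading only a fresh letter e while feeding each e to the simulation as a b, would accept aⁱbʲeᵏ (k≥1) exactly when both aⁱbʲ and aⁱbʲ⁺ᵏ are in the language, i.e. its language intersected with the regular set a*b*e⁺ would be exactly {aⁿbⁿeⁿ : n≥1} — impossible, since context-free languages are closed under intersection with regular sets and {aⁿbⁿeⁿ} is not context-free). So Lᴿ cannot be a DCFL.

No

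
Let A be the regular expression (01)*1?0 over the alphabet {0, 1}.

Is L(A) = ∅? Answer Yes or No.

No

The string 0 matches the expression, so it belongs to L(A).
Since L(A) contains at least one string, it is not empty.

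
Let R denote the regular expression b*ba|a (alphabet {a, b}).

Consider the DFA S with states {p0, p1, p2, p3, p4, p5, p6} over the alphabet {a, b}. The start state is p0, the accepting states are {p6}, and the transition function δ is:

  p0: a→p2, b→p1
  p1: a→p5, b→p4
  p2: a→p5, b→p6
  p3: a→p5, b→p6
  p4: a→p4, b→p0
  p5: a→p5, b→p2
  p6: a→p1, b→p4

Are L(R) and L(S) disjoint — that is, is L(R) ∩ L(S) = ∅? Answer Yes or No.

Converting the expression R to a DFA (subset construction, then merging equivalent states) gives the minimal DFA with states {r0, r1, r2}, start state r0, accepting states {r1} and transitions r0: a→r1, b→r0; r1: a→r2, b→r2; r2: a→r2, b→r2.
Exploring the product automaton R × S from the start pair (r0, p0), following both machines on each input symbol, reaches 12 state pairs: (r0, p0), (r1, p2), (r0, p1), (r2, p5), (r2, p6), (r1, p5), (r0, p4), (r2, p2), (r2, p1), (r2, p4), (r1, p4), (r2, p0).
R accepts in {r1} and S accepts in {p6}; no reachable pair has both components accepting, so no string drives both machines to acceptance simultaneously and L(R) ∩ L(S) = ∅.
So no string is accepted by both, and the intersection is empty.

Yes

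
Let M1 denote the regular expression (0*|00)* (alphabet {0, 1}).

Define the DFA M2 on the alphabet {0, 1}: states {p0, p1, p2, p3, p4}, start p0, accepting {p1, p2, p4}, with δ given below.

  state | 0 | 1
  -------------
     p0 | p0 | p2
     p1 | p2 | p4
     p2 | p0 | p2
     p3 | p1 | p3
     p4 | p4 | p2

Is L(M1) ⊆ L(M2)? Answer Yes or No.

No

The empty string ε is in L(M1) but not in L(M2).
So L(M1) ⊄ L(M2).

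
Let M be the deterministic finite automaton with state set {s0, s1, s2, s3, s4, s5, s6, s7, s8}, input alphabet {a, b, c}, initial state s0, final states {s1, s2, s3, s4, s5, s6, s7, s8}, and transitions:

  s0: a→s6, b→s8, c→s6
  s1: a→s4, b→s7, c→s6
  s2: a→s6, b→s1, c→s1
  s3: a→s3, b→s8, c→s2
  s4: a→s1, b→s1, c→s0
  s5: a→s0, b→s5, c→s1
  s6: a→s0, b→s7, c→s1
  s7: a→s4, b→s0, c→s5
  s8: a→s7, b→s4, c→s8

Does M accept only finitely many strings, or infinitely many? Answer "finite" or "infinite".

State s8 is reachable from the start and can reach an accepting state, and it lies on the cycle s8 → s8.
Traversing that cycle any number of times yields accepted strings of unbounded length, so the language is infinite.

infinite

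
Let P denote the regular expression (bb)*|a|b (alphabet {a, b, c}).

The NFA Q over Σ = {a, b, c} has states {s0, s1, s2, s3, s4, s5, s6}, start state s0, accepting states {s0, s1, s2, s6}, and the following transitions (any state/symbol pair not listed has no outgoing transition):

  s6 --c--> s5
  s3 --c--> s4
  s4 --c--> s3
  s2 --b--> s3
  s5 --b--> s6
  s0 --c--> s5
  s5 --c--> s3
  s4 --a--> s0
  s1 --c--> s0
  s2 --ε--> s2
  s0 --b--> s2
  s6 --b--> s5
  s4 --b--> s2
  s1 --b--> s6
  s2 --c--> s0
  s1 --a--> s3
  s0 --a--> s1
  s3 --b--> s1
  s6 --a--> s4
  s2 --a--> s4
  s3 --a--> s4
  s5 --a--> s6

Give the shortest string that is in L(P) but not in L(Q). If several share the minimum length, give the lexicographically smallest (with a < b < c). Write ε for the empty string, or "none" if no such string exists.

The string bb is accepted by P but not by Q.
No shorter string lies in the difference, and bb is the lexicographically first length-2 string in L(P) \ L(Q).

bb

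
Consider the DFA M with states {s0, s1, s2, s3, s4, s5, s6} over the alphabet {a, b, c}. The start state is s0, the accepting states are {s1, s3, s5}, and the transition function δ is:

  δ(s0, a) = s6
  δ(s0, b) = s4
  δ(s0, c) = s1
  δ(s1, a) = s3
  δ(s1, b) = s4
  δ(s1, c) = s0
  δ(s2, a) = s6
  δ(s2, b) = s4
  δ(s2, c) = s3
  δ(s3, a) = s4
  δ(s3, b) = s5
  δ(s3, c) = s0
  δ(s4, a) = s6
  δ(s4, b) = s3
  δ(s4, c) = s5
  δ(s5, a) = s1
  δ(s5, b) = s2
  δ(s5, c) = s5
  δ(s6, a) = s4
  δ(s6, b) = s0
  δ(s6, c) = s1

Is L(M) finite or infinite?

State s0 is reachable from the start and can reach an accepting state, and it lies on the cycle s0 → s1 → s0.
Traversing that cycle any number of times yields accepted strings of unbounded length, so the language is infinite.

infinite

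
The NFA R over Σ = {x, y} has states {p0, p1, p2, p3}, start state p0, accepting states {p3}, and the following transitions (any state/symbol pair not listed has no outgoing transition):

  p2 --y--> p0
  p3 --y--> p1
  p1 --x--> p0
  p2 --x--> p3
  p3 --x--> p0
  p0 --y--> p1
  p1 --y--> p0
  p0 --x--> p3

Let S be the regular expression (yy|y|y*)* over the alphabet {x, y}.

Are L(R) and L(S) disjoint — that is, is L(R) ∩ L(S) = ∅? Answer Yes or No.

Yes

Converting the expression S to a DFA (subset construction, then merging equivalent states) gives the minimal DFA with states {s0, s1}, start state s0, accepting states {s0} and transitions s0: x→s1, y→s0; s1: x→s1, y→s1.
Exploring the product automaton R × S from the start pair (p0, s0), following both machines on each input symbol, reaches 5 state pairs: (p0, s0), (p3, s1), (p1, s0), (p0, s1), (p1, s1).
R accepts in {p3} and S accepts in {s0}; no reachable pair has both components accepting, so no string drives both machines to acceptance simultaneously and L(R) ∩ L(S) = ∅.
So no string is accepted by both, and the intersection is empty.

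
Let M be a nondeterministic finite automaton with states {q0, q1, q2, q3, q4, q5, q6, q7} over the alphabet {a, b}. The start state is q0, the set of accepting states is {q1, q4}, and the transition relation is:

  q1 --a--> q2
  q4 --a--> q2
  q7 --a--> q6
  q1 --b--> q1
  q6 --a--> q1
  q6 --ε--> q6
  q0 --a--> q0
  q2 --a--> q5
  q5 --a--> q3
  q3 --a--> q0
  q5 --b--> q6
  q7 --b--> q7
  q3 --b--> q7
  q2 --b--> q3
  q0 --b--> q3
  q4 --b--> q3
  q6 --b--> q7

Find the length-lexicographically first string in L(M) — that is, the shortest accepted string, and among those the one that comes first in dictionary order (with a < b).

A breadth-first search from q0 reaches an accepting state first via the path q0 → q3 → q7 → q6 → q1 on input bbaa.
No string of length < 4 is accepted (BFS exhausts all shorter strings without reaching an accepting state), and bbaa is the lexicographically least accepting string of length 4.

bbaa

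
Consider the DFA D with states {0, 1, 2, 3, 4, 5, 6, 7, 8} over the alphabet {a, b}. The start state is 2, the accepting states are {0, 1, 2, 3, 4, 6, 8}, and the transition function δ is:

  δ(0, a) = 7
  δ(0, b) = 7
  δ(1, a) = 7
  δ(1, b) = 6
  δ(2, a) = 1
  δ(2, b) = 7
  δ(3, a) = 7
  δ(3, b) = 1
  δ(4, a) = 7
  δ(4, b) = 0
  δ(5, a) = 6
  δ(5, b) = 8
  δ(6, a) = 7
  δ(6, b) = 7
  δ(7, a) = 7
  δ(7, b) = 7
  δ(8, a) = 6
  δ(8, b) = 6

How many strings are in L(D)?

3

The useful subgraph on states {1, 2, 6} is acyclic, so L(D) is finite; the longest accepting path visits 3 useful states, giving maximum string length 2.
Counting accepting paths from 2 by length: 1 of length 0, 1 of length 1, 1 of length 2. Total 3.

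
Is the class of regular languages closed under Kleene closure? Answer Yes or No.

If R is a regular expression for L then R* denotes L*; on automata, add a new accepting start state with an ε-move into the old start state and ε-moves from every old accepting state back to it.
So the regular languages are closed under Kleene star.

Yes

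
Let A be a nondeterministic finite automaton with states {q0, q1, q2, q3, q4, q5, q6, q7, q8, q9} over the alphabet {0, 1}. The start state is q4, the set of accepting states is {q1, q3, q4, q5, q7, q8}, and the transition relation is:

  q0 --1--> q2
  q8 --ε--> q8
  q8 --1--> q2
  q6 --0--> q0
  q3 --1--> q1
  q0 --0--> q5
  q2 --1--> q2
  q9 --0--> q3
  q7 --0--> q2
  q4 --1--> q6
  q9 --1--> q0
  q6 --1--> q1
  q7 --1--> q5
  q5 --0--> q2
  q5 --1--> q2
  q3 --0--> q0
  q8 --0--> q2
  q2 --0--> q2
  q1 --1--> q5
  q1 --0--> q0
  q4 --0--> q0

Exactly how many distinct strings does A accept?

The useful subgraph on states {q0, q1, q4, q5, q6} is acyclic, so L(A) is finite; the longest accepting path visits 5 useful states, giving maximum string length 4.
Counting accepting paths from q4 by length: 1 of length 0, 2 of length 2, 2 of length 3, 1 of length 4. Total 6.

6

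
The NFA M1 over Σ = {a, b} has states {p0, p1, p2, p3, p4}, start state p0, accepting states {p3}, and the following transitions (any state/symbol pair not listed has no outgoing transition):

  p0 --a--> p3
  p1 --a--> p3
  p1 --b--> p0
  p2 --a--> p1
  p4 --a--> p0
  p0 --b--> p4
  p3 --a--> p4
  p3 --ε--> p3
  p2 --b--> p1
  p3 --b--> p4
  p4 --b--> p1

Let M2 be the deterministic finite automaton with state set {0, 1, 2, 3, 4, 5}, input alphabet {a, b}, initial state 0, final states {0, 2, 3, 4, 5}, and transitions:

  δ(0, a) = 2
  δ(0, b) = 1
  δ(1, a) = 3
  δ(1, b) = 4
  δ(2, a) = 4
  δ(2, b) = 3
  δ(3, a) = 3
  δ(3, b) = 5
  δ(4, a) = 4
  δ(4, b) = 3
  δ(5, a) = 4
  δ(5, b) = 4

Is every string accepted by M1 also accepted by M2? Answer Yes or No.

Exploring the product automaton M1 × M2 from the start pair (p0, 0), following both machines on each input symbol, reaches 14 state pairs: (p0, 0), (p3, 2), (p4, 1), (p4, 4), (p4, 3), (p0, 3), (p1, 4), (p0, 4), (p1, 3), (p1, 5), (p3, 3), (p4, 5), (p3, 4), (p0, 5).
M1 accepts in {p3} and M2 accepts in {0, 2, 3, 4, 5}. The reachable pairs whose M1-component is accepting are (p3, 2), (p3, 3), (p3, 4); in each of them the M2-component is accepting too, so the product for L(M1) \ L(M2) (M1-component accepting, M2-component rejecting) has no reachable accepting pair and the difference is empty.
Hence every string in L(M1) is also in L(M2).

Yes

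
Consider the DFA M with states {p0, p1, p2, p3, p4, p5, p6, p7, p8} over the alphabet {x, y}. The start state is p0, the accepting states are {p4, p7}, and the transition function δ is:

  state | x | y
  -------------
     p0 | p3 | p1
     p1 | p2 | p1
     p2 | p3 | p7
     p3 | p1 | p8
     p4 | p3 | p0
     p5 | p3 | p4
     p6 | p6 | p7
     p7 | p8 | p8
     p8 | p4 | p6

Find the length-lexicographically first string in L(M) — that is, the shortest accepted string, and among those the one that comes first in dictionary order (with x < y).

A breadth-first search from p0 reaches an accepting state first via the path p0 → p3 → p8 → p4 on input xyx.
No string of length < 3 is accepted (BFS exhausts all shorter strings without reaching an accepting state), and xyx is the lexicographically least accepting string of length 3.

xyx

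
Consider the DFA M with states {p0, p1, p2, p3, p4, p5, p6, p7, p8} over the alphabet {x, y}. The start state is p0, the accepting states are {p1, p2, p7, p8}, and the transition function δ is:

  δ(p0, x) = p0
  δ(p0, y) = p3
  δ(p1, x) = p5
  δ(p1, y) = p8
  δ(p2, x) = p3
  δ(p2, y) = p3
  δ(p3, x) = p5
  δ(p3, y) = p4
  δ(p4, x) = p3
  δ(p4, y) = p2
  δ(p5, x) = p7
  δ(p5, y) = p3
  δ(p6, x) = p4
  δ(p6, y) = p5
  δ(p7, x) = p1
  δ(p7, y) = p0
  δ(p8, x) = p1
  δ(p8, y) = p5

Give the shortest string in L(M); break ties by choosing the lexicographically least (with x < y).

yxx

A breadth-first search from p0 reaches an accepting state first via the path p0 → p3 → p5 → p7 on input yxx.
No string of length < 3 is accepted (BFS exhausts all shorter strings without reaching an accepting state), and yxx is the lexicographically least accepting string of length 3.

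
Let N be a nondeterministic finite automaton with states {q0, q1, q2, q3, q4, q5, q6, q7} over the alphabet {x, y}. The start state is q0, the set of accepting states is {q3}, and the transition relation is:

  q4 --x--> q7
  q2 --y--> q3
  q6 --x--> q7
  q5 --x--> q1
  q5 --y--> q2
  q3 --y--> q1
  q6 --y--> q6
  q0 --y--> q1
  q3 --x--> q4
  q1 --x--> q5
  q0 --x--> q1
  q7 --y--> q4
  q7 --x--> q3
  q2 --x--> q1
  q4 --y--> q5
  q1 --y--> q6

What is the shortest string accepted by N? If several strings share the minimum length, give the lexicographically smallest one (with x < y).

A breadth-first search from q0 reaches an accepting state first via the path q0 → q1 → q5 → q2 → q3 on input xxyy.
No string of length < 4 is accepted (BFS exhausts all shorter strings without reaching an accepting state), and xxyy is the lexicographically least accepting string of length 4.

xxyy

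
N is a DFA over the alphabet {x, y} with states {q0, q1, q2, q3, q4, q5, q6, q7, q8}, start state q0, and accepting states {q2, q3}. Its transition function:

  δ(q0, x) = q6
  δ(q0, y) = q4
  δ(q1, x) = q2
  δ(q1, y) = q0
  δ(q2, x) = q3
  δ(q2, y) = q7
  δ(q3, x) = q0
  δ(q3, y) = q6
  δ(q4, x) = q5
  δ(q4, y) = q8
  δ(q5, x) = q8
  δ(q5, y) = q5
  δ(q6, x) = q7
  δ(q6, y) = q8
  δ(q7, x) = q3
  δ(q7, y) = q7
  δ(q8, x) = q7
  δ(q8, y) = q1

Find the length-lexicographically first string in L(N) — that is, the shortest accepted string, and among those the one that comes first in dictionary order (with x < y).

A breadth-first search from q0 reaches an accepting state first via the path q0 → q6 → q7 → q3 on input xxx.
No string of length < 3 is accepted (BFS exhausts all shorter strings without reaching an accepting state), and xxx is the lexicographically least accepting string of length 3.

xxx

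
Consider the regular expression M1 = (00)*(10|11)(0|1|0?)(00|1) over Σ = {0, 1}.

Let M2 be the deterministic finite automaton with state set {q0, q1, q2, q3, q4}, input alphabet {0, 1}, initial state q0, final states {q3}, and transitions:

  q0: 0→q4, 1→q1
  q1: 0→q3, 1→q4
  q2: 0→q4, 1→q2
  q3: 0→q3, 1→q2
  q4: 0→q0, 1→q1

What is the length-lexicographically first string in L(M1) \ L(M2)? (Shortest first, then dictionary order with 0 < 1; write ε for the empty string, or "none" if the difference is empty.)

The string 101 is accepted by M1 but not by M2.
No shorter string lies in the difference, and 101 is the lexicographically first length-3 string in L(M1) \ L(M2).

101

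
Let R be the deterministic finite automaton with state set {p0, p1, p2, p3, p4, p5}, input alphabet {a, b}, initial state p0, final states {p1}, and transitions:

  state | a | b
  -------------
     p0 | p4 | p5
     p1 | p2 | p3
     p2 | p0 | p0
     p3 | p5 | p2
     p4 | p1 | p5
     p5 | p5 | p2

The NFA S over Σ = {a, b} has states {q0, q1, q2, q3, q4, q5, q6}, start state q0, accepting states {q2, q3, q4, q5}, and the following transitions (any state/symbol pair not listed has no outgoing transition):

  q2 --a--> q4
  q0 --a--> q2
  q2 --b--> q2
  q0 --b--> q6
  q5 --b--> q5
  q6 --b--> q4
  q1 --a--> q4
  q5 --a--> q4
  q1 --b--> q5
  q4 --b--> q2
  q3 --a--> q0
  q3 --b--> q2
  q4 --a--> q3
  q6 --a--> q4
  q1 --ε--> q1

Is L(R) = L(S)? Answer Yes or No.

No

The string abbaaa is accepted by R but rejected by S.
So L(R) ≠ L(S).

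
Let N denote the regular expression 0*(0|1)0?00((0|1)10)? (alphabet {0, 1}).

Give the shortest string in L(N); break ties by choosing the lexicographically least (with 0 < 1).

000

By inspection of the expression, no string of length less than 3 matches, and 000 is the lexicographically first match of length 3.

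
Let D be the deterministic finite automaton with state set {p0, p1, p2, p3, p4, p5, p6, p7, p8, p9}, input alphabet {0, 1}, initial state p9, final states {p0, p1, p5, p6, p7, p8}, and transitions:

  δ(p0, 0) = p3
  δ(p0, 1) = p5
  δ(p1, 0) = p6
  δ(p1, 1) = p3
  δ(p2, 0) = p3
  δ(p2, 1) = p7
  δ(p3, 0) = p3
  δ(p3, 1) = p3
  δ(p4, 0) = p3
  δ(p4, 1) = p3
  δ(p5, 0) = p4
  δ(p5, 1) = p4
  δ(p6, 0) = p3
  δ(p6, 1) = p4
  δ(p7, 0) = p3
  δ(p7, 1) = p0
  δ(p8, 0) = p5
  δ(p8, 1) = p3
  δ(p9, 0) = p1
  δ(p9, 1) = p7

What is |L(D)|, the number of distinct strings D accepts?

The useful subgraph on states {p0, p1, p5, p6, p7, p9} is acyclic, so L(D) is finite; the longest accepting path visits 4 useful states, giving maximum string length 3.
Counting accepting paths from p9 by length: 2 of length 1, 2 of length 2, 1 of length 3. Total 5.

5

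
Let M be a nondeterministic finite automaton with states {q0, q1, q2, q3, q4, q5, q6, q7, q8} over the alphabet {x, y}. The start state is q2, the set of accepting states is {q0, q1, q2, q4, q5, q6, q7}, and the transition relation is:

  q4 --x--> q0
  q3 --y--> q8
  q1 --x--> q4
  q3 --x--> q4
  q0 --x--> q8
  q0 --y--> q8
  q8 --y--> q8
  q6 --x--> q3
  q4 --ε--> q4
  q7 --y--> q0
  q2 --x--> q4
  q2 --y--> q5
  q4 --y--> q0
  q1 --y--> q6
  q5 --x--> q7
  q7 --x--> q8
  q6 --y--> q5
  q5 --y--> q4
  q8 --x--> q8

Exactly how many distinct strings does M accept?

10

The useful subgraph on states {q0, q2, q4, q5, q7} is acyclic, so L(M) is finite; the longest accepting path visits 4 useful states, giving maximum string length 3.
Counting accepting paths from q2 by length: 1 of length 0, 2 of length 1, 4 of length 2, 3 of length 3. Total 10.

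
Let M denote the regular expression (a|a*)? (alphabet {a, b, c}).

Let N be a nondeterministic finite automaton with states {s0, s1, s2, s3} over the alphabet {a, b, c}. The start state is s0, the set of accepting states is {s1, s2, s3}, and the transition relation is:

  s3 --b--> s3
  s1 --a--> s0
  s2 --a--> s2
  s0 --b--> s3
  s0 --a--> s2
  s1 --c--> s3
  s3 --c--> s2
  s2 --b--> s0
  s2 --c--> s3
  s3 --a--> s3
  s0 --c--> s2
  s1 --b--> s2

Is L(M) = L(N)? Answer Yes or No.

The empty string ε is accepted by M but rejected by N.
So L(M) ≠ L(N).

No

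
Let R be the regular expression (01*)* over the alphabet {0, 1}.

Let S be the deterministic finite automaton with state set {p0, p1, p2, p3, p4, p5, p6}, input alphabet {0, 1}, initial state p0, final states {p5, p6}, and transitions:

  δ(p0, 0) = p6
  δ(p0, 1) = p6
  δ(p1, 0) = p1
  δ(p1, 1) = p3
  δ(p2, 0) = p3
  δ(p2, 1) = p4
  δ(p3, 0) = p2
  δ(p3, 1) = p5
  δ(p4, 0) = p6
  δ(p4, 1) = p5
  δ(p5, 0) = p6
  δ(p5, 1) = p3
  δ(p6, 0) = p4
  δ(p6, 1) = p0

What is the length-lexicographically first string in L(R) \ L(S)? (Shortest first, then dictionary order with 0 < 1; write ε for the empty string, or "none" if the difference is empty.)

The empty string ε is accepted by R but not by S.
Since ε is the unique shortest string, it is the required witness.

ε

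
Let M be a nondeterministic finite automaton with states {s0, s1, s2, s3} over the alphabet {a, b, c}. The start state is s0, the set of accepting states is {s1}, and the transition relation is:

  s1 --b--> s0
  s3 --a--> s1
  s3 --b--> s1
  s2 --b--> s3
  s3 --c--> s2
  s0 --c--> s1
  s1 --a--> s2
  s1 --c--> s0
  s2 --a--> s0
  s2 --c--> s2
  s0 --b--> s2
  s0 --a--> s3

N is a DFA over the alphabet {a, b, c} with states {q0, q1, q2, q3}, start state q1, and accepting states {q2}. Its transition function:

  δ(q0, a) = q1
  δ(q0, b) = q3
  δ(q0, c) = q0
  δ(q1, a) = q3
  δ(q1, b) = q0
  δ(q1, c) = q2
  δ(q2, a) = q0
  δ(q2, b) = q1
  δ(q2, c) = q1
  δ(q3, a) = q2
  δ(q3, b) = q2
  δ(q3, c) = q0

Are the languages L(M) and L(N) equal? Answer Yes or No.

Yes

Exploring the product automaton M × N from the start pair (s0, q1), following both machines on each input symbol, reaches 4 state pairs: (s0, q1), (s3, q3), (s2, q0), (s1, q2).
M accepts in {s1} and N accepts in {q2}. In every reachable pair the two components are either both accepting — (s1, q2) — or both non-accepting, so no string is accepted by exactly one of the machines: L(M) \ L(N) and L(N) \ L(M) are both empty.
Hence every string is accepted by M iff it is accepted by N, and the two languages coincide.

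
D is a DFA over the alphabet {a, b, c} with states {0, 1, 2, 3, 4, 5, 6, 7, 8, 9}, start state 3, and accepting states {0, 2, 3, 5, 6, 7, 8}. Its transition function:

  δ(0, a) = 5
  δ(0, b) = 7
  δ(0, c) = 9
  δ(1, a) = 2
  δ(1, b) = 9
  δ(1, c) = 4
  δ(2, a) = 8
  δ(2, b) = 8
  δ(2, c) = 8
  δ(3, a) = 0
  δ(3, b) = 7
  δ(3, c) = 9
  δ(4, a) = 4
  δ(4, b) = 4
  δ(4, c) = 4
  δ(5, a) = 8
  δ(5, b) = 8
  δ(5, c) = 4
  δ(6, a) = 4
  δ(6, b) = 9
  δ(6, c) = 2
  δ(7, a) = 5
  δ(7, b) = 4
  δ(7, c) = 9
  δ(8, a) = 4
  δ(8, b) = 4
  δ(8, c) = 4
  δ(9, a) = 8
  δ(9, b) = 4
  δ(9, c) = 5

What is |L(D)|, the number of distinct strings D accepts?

29

The useful subgraph on states {0, 3, 5, 7, 8, 9} is acyclic, so L(D) is finite; the longest accepting path visits 6 useful states, giving maximum string length 5.
Counting accepting paths from 3 by length: 1 of length 0, 2 of length 1, 5 of length 2, 11 of length 3, 8 of length 4, 2 of length 5. Total 29.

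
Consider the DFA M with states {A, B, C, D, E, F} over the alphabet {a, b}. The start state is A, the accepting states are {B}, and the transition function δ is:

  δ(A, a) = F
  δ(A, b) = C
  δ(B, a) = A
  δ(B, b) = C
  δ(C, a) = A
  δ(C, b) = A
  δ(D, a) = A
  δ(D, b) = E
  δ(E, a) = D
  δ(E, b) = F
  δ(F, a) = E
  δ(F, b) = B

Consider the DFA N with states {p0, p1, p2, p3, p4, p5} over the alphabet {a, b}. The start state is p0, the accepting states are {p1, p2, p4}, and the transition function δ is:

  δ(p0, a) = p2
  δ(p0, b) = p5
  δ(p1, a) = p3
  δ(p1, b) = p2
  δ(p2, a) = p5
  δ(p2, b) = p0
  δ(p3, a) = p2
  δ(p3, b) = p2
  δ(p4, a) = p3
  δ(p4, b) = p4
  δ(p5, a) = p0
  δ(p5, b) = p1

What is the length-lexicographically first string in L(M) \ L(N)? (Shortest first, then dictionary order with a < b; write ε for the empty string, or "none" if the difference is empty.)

ab

The string ab is accepted by M but not by N.
No shorter string lies in the difference, and ab is the lexicographically first length-2 string in L(M) \ L(N).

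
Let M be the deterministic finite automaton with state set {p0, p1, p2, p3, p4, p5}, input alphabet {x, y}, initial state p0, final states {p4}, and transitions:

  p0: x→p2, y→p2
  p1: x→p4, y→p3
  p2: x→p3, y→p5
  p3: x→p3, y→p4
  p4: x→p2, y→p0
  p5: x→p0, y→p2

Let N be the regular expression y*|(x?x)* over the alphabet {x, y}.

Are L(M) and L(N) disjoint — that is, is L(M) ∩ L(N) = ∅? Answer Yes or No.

Yes

Converting the expression N to a DFA (subset construction, then merging equivalent states) gives the minimal DFA with states {n0, n1, n2, n3}, start state n0, accepting states {n0, n1, n2} and transitions n0: x→n1, y→n2; n1: x→n1, y→n3; n2: x→n3, y→n2; n3: x→n3, y→n3.
Exploring the product automaton M × N from the start pair (p0, n0), following both machines on each input symbol, reaches 10 state pairs: (p0, n0), (p2, n1), (p2, n2), (p3, n1), (p5, n3), (p3, n3), (p5, n2), (p4, n3), (p0, n3), (p2, n3).
M accepts in {p4} and N accepts in {n0, n1, n2}; no reachable pair has both components accepting, so no string drives both machines to acceptance simultaneously and L(M) ∩ L(N) = ∅.
So no string is accepted by both, and the intersection is empty.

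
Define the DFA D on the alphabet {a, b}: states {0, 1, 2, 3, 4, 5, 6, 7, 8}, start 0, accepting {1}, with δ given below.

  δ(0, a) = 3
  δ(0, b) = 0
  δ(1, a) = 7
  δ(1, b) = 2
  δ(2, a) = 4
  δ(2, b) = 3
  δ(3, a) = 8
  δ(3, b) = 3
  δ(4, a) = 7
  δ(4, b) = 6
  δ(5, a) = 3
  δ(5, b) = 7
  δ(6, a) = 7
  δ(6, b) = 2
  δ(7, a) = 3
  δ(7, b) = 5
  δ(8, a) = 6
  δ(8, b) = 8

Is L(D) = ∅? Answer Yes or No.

The states reachable from the start state are {0, 2, 3, 4, 5, 6, 7, 8}.
None of the accepting states {1} is reachable, so no string is accepted and L(D) = ∅.

Yes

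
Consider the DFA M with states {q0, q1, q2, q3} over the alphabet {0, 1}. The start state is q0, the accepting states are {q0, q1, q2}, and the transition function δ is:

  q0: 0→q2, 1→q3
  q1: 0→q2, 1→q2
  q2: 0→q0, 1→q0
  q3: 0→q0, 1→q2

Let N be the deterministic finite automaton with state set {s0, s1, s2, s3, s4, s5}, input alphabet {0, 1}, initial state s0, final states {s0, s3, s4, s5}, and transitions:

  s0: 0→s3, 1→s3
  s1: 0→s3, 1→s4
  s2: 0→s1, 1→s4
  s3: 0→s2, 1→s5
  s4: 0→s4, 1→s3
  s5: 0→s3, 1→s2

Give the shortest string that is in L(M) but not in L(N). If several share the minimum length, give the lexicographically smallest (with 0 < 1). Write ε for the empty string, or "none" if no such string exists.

00

The string 00 is accepted by M but not by N.
No shorter string lies in the difference, and 00 is the lexicographically first length-2 string in L(M) \ L(N).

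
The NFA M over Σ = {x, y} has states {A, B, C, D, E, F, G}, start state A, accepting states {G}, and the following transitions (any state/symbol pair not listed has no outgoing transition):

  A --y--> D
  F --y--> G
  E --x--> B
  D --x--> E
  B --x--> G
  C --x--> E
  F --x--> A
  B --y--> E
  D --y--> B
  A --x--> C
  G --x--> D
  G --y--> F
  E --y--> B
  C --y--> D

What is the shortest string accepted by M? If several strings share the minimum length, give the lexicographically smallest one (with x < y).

A breadth-first search from A reaches an accepting state first via the path A → D → B → G on input yyx.
No string of length < 3 is accepted (BFS exhausts all shorter strings without reaching an accepting state), and yyx is the lexicographically least accepting string of length 3.

yyx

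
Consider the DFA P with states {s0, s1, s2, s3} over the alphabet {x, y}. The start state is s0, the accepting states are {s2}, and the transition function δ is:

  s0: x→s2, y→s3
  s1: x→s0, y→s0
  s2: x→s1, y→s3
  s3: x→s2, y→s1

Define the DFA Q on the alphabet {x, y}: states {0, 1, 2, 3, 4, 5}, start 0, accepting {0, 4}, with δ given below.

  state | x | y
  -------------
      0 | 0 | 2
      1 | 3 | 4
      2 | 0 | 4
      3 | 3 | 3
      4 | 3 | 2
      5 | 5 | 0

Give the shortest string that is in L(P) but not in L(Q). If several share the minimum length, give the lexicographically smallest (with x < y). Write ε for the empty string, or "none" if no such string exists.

The string yyxx is accepted by P but not by Q.
No shorter string lies in the difference, and yyxx is the lexicographically first length-4 string in L(P) \ L(Q).

yyxx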